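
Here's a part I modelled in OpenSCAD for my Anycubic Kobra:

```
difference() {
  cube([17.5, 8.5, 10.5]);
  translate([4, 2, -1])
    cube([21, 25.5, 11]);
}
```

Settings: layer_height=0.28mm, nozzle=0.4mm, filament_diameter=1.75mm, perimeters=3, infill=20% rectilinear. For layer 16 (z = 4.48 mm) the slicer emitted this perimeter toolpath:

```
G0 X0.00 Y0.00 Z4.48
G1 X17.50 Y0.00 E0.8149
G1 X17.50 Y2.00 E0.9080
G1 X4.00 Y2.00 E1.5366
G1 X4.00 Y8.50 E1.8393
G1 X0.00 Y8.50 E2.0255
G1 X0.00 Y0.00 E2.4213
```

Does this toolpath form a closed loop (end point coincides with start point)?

yes

Start point (G0): (0.00, 0.00). End point (last G1): the path returns to the start — closed.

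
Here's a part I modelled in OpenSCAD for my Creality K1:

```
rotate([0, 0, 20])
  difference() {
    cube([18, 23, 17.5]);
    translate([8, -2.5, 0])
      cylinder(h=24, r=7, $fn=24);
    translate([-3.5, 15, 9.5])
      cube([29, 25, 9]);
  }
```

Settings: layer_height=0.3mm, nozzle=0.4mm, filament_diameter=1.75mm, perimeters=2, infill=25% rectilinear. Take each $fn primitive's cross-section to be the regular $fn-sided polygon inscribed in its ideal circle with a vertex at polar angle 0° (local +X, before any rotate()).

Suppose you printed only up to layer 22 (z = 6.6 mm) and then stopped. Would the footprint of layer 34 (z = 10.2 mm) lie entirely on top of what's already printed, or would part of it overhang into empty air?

Compare the two slices. At z = 6.6: the 18×23 cube contributes its full rectangle (area 414.00 mm²); the cylinder at (8, -2.5): section is a regular 24-gon, circumradius r=7 (area = (24/2)·7.000²·sin(360°/24) = 152.19 mm²); the cube at (-3.5, 15) is not intersected at this z (z outside [9.5, 18.5]); Taking the first minus the rest: starting from the 18×23 cube (414.00 mm²), the r=7 cylinder at (8, -2.5) partially overlaps it — only the 42.05 mm² overlap (of its 152.19 mm²) is removed, clipping the outline — area = 371.95 mm²; (rotated 20° about Z; rotation is an isometry so areas/perimeters/island counts are preserved). At z = 10.2: the cube is present — its section is the full 18×23 rectangle (area 414.00 mm²); the r=7 cylinder at (8, -2.5) contributes a regular 24-gon of circumradius 7 (area = (24/2)·7.000²·sin(360°/24) = 152.19 mm²); the cube at (-3.5, 15) (footprint 29×25) is included at this height (area 725.00 mm²); After the difference (first − rest): starting from the 18×23 cube (414.00 mm²), the r=7 cylinder at (8, -2.5) partially overlaps it — only the 42.05 mm² overlap (of its 152.19 mm²) is removed, clipping the outline; the 29×25 cube at (-3.5, 15) partially overlaps it — only the 144.00 mm² overlap (of its 725.00 mm²) is removed, clipping the outline — area = 227.95 mm²; (whole slice rotated 20° about Z — lengths, areas and connectivity unchanged). Checking containment: the cross-section at z = 10.2 is a subset of the cross-section at z = 6.6.

entirely on top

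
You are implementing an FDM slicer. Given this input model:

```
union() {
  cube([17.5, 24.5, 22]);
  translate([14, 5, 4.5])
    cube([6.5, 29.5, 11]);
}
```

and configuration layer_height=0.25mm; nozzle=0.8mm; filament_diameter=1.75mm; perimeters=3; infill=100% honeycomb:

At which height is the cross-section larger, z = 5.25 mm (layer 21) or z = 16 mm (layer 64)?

layer 21 (z = 5.25 mm)

Layer 21 (z = 5.25): the cube (footprint 17.5×24.5) is included at this height (area 428.75 mm²); the cube at (14, 5) is present — its section is the full 6.5×29.5 rectangle (area 191.75 mm²); Merging all regions: the regions partially overlap — summed areas 620.50 mm² minus the doubly-counted overlap 68.25 mm² gives 552.25 mm² — area = 552.25 mm². So its area = 552.25 mm². Layer 64 (z = 16): the 17.5×24.5 cube contributes its full rectangle (area 428.75 mm²); the cube at (14, 5) is absent (z outside [4.5, 15.5]); Merging all regions: only the 17.5×24.5 cube is present, so the union is just that shape — area = 428.75 mm². So its area = 428.75 mm². Layer 21 is larger (552.25 vs 428.75 mm²).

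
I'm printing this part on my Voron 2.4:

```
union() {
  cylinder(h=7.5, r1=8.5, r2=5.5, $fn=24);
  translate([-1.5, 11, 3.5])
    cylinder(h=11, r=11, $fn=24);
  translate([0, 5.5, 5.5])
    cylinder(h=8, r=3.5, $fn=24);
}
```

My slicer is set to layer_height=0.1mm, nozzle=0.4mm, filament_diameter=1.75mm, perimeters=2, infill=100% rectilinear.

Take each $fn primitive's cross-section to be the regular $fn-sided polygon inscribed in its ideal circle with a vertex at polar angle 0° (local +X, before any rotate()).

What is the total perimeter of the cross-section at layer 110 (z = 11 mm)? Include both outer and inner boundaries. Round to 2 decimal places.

At z = 11 mm: the cone does not reach this height (z outside [0, 7.5]); the cylinder at (-1.5, 11): section is a regular 24-gon, circumradius r=11 (perimeter = 2·24·11.000·sin(180°/24) = 68.92 mm); the cylinder at (0, 5.5): section is a regular 24-gon, circumradius r=3.5 (perimeter = 2·24·3.500·sin(180°/24) = 21.93 mm); Taking the union: the r=3.5 cylinder at (0, 5.5) lies entirely inside the r=11 cylinder at (-1.5, 11), so the union is just the r=11 cylinder at (-1.5, 11) — boundary = 68.92 mm. Overall, the cross-section is a single solid region. Total boundary length (outer) = 68.92 mm.

68.92 mm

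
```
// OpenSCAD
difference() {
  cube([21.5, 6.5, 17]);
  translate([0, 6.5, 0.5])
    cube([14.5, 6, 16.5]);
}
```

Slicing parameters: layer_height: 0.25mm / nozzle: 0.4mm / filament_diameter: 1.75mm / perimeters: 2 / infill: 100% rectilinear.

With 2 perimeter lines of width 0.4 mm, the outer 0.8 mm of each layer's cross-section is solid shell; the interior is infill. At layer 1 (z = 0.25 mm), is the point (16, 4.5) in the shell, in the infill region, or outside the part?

At z = 0.25 mm: the 21.5×6.5 cube contributes its full rectangle; the cube at (0, 6.5) does not reach this height (z outside [0.5, 17]); Subtracting the remaining from the first: none of the subtracted shapes is present at this height, so the 21.5×6.5 cube is unchanged — 1 connected region. Overall, the cross-section is a single solid region. The nearest boundary edge runs (21.50, 6.50)→(0.00, 6.50); distance from the point to it = 2.00 mm. The point is inside the cross-section and 2.00 mm from the nearest boundary — more than the 0.8 mm shell width (2 × 0.4), so it's in the infill interior.

infill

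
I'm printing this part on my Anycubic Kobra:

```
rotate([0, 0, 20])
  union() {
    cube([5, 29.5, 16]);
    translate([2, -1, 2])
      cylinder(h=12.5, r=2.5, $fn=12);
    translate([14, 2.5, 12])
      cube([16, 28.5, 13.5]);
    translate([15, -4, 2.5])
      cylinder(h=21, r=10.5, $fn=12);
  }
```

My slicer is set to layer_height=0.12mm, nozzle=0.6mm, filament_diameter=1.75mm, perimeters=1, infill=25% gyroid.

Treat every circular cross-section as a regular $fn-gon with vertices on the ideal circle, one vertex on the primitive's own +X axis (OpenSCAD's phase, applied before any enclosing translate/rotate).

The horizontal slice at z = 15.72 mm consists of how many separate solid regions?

2

At z = 15.72 mm: the 5×29.5 cube contributes its full rectangle; the cylinder at (2, -1) is absent (z outside [2, 14.5]); the cube at (14, 2.5) is present — its section is the full 16×28.5 rectangle; the r=10.5 cylinder at (15, -4) contributes a regular 12-gon of circumradius 10.5; Merging all regions: the regions partially overlap (shared area 24.54 mm²), so overlapping operands fuse into one piece — 2 connected regions; (rotated 20° about Z; rotation is an isometry so areas/perimeters/island counts are preserved). The result has 2 disconnected regions.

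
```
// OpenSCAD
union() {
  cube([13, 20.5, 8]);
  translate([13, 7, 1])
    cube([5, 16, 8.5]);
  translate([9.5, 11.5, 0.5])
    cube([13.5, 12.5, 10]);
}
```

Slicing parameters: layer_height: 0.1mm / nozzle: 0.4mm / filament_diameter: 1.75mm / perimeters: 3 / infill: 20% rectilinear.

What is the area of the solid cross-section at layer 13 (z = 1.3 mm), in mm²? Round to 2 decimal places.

At z = 1.3 mm: the cube is present — its section is the full 13×20.5 rectangle (area 266.50 mm²); the cube at (13, 7) is present — its section is the full 5×16 rectangle (area 80.00 mm²); the cube at (9.5, 11.5) (footprint 13.5×12.5) is included at this height (area 168.75 mm²); Merging all regions: the regions partially overlap — summed areas 515.25 mm² minus the doubly-counted overlap 89.00 mm² gives 426.25 mm² — area = 426.25 mm². Overall, the cross-section is a single solid region. Net area = 426.25 mm².

426.25 mm²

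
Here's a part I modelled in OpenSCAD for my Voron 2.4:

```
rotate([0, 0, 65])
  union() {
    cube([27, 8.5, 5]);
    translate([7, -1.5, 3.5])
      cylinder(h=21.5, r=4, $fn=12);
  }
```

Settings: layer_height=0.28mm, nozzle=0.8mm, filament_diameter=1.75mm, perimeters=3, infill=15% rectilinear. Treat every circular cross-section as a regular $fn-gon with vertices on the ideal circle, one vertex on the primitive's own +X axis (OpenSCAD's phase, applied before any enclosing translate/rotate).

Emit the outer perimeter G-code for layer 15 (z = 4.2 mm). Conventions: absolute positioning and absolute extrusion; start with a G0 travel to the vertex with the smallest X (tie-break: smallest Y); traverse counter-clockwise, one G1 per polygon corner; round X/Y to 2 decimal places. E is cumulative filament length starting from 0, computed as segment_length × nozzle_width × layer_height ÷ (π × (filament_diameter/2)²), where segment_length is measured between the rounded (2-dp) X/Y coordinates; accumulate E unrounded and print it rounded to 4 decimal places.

At z = 4.2 mm: the cube (footprint 27×8.5) is included at this height; the r=4 cylinder at (7, -1.5) contributes a regular 12-gon of circumradius 4; Combining (union): the regions partially overlap (shared area 12.60 mm²), so overlapping operands fuse into one piece — 1 connected region; (whole slice rotated 65° about Z — lengths, areas and connectivity unchanged). The outline is a single polygon with 13 vertices. Extrusion per mm of travel: 0.8 × 0.28 / (π × 0.875²) = 0.093128. Accumulating E over each segment gives final E = 7.3860.

G0 X-7.70 Y3.59 Z4.20
G1 X0.00 Y0.00 E0.7912
G1 X1.44 Y3.08 E1.1078
G1 X2.63 Y2.08 E1.2526
G1 X4.67 Y1.73 E1.4453
G1 X6.61 Y2.43 E1.6374
G1 X7.94 Y4.02 E1.8305
G1 X8.30 Y6.06 E2.0234
G1 X7.59 Y8.00 E2.2158
G1 X6.01 Y9.34 E2.4087
G1 X4.48 Y9.61 E2.5534
G1 X11.41 Y24.47 E4.0804
G1 X3.71 Y28.06 E4.8716
G1 X-7.70 Y3.59 E7.3860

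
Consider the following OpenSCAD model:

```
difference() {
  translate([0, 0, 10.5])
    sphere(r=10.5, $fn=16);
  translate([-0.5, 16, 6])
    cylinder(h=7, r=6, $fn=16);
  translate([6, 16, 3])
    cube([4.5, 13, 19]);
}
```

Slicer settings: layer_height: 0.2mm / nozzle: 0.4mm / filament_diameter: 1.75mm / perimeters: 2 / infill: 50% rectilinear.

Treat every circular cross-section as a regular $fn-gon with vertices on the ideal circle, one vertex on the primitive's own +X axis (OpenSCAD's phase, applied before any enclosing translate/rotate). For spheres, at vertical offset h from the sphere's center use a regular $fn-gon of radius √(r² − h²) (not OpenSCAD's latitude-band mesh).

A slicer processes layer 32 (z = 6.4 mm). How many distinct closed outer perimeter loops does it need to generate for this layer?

1

At z = 6.4 mm: the sphere: section is a regular 16-gon, circumradius = √(r²−h²) = √(10.5²−4.1²) = 9.666; the cylinder at (-0.5, 16): section is a regular 16-gon, circumradius r=6; the cube at (6, 16) (footprint 4.5×13) is included at this height; After the difference (first − rest): starting from the r=10.5 sphere, the r=6 cylinder at (-0.5, 16) misses the remaining region (no effect); the 4.5×13 cube at (6, 16) misses the remaining region (no effect) — 1 connected region. The result has 1 disconnected region.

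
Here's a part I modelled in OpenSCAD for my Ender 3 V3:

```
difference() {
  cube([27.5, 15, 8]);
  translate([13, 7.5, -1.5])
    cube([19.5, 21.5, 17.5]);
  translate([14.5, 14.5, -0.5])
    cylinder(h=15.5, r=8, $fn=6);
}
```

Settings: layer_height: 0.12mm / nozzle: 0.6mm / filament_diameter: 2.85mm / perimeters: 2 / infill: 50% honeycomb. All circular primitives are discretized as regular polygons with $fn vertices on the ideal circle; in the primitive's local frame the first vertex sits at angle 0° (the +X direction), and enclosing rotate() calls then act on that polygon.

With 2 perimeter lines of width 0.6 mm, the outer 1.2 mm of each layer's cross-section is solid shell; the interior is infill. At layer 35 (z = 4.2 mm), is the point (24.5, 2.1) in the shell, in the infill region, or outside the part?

infill

At z = 4.2 mm: the 27.5×15 cube contributes its full rectangle; the 19.5×21.5 cube at (13, 7.5) contributes its full rectangle; the r=8 cylinder at (14.5, 14.5) gives a regular 6-gon of circumradius 8 (constant along its height); After the difference (first − rest): starting from the 27.5×15 cube, the 19.5×21.5 cube at (13, 7.5) partially overlaps it — only the 108.75 mm² overlap (of its 419.25 mm²) is removed, clipping the outline; the r=8 cylinder at (14.5, 14.5) partially overlaps it — only the 34.35 mm² overlap (of its 166.28 mm²) is removed, clipping the outline — 1 connected region. Overall, the cross-section is a single solid region. The nearest boundary edge runs (27.50, 0.00)→(0.00, 0.00); distance from the point to it = 2.10 mm. The point is inside the cross-section and 2.10 mm from the nearest boundary — more than the 1.2 mm shell width (2 × 0.6), so it's in the infill interior.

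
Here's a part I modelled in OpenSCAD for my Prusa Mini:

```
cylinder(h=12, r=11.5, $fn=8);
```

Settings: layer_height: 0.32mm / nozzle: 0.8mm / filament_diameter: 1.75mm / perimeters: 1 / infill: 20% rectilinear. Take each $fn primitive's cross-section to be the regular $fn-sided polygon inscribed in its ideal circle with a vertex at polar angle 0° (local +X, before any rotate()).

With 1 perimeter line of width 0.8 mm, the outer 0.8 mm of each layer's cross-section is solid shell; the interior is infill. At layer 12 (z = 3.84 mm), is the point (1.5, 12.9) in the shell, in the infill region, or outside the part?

At z = 3.84 mm: the cylinder: section is a regular 8-gon, circumradius r=11.5. Overall, the cross-section is a single solid region. The nearest boundary edge runs (8.13, 8.13)→(0.00, 11.50); distance from the point to it = 1.87 mm. The point is not inside any of the regions above, so it lies outside the cross-section (1.87 mm from the nearest boundary).

outside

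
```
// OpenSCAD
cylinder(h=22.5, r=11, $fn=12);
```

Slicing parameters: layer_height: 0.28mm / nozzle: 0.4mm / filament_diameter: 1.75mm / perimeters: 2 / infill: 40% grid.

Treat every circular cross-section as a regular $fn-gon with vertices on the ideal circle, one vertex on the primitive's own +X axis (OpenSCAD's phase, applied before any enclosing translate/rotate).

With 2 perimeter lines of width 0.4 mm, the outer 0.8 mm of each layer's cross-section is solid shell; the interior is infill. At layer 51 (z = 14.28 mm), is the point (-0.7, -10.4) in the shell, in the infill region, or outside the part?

At z = 14.28 mm: the cylinder: section is a regular 12-gon, circumradius r=11. Overall, the cross-section is a single solid region. The nearest boundary edge runs (-5.50, -9.53)→(-0.00, -11.00); distance from the point to it = 0.40 mm. The point is inside the cross-section, 0.40 mm from the nearest boundary — within the 0.8 mm shell band (2 × 0.4).

shell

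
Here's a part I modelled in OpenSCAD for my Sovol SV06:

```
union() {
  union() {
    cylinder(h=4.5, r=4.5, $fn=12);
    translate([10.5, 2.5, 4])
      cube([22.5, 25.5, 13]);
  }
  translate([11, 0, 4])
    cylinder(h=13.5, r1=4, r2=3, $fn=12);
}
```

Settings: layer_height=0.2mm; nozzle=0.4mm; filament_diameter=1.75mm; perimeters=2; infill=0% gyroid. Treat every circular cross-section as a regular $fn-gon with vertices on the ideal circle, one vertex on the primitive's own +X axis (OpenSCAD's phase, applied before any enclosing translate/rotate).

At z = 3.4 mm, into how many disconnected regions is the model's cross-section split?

1

At z = 3.4 mm: the r=4.5 cylinder gives a regular 12-gon of circumradius 4.5 (constant along its height); the cube at (10.5, 2.5) is absent (z outside [4, 17]); Merging all regions: only the r=4.5 cylinder is present, so the union is just that shape — 1 connected region; the cone at (11, 0) is absent (z outside [4, 17.5]); Merging all regions: only that combined region is present, so the union is just that shape — 1 connected region. The result has 1 disconnected region.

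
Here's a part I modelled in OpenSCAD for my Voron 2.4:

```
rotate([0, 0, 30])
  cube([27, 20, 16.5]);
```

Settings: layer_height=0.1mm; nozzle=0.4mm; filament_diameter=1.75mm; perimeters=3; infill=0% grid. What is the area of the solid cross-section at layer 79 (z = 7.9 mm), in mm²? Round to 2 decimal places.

At z = 7.9 mm: the 27×20 cube contributes its full rectangle (area 540.00 mm²); (rotated 30° about Z; rotation is an isometry so areas/perimeters/island counts are preserved). Overall, the cross-section is a single solid region. Net area = 540.00 mm².

540.00 mm²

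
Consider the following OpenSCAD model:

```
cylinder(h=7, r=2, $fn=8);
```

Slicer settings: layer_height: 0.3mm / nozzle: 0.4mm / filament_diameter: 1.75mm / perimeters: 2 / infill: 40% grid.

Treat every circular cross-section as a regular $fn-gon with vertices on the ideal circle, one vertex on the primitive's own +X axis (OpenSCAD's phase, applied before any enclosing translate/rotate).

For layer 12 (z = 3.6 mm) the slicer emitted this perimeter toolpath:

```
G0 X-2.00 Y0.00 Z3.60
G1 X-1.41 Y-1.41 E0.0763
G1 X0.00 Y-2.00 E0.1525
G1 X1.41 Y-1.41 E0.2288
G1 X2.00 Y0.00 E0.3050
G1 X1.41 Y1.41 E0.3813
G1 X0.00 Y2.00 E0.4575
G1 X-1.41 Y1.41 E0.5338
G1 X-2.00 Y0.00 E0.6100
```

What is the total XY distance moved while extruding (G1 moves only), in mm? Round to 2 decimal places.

Sum the Euclidean lengths of each G1 segment: total = 12.23 mm.

12.23 mm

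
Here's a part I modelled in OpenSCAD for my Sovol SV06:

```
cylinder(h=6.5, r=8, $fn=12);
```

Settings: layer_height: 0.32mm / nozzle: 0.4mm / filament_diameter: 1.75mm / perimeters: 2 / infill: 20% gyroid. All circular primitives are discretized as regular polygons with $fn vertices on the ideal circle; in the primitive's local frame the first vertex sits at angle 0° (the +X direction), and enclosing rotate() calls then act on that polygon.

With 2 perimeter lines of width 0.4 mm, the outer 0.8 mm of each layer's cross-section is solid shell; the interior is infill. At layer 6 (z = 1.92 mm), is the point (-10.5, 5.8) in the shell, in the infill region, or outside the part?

At z = 1.92 mm: the cylinder: section is a regular 12-gon, circumradius r=8. Overall, the cross-section is a single solid region. The nearest boundary edge runs (-4.00, 6.93)→(-6.93, 4.00); distance from the point to it = 4.00 mm. The point is not inside any of the regions above, so it lies outside the cross-section (4.00 mm from the nearest boundary).

outside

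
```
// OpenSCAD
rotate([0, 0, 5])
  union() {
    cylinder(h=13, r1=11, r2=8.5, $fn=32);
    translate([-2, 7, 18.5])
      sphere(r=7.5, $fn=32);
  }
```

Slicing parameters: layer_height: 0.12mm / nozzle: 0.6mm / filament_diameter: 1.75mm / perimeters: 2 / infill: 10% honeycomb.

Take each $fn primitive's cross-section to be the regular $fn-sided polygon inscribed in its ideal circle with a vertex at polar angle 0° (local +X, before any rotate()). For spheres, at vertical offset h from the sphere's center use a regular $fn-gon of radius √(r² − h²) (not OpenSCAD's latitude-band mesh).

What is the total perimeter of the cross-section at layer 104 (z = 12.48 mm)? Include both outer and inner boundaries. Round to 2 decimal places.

58.51 mm

At z = 12.48 mm: the cone contributes a regular 32-gon of circumradius 8.600 (interpolated between r1=11 and r2=8.5 at t=0.960) (perimeter = 2·32·8.600·sin(180°/32) = 53.95 mm); the r=7.5 sphere at (-2, 7) slices to a regular 32-gon of circumradius 4.473 (√(r²−h²) with h=6.02 from center) (perimeter = 2·32·4.473·sin(180°/32) = 28.06 mm); Combining (union): the regions partially overlap (shared area 39.16 mm²), so the edge portions inside another operand are dropped and the merged outline is re-measured after clipping — boundary = 58.51 mm; (whole slice rotated 5° about Z — lengths, areas and connectivity unchanged). Overall, the cross-section is a single solid region. Total boundary length (outer) = 58.51 mm.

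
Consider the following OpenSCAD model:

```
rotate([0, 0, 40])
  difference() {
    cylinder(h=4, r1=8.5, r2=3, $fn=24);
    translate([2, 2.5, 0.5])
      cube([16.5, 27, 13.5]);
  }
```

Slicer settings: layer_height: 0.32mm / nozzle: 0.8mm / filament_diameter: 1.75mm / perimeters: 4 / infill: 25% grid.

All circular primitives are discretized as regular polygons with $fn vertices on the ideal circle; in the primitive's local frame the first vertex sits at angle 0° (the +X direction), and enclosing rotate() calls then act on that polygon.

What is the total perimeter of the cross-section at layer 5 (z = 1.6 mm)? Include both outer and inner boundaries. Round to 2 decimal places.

41.39 mm

At z = 1.6 mm: the cone contributes a regular 24-gon of circumradius 6.300 (interpolated between r1=8.5 and r2=3 at t=0.400) (perimeter = 2·24·6.300·sin(180°/24) = 39.47 mm); the cube at (2, 2.5) (footprint 16.5×27) is included at this height (perimeter 87.00 mm); After the difference (first − rest): starting from the cone, the 16.5×27 cube at (2, 2.5) partially overlaps it — only the 8.27 mm² overlap (of its 445.50 mm²) is removed, clipping the outline — boundary = 41.39 mm; (rotated 40° about Z; rotation is an isometry so areas/perimeters/island counts are preserved). Overall, the cross-section is a single solid region. Total boundary length (outer) = 41.39 mm.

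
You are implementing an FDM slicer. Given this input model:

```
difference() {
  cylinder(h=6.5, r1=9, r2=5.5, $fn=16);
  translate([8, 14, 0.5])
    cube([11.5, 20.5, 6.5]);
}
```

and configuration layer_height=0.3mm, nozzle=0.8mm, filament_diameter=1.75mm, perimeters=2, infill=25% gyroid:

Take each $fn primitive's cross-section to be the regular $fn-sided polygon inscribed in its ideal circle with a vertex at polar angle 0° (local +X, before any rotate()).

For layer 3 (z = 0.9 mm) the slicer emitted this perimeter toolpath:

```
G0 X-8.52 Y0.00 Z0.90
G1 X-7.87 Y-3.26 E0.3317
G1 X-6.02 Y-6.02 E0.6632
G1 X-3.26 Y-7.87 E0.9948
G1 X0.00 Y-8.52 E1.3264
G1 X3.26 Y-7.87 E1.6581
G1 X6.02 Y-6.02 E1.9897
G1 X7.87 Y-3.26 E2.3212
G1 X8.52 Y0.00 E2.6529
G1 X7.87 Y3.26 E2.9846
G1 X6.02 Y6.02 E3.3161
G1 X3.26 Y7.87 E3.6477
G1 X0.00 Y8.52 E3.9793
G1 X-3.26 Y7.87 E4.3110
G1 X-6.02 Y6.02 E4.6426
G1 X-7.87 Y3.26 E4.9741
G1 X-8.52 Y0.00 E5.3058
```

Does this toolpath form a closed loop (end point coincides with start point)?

Start point (G0): (-8.52, 0.00). End point (last G1): the path returns to the start — closed.

yes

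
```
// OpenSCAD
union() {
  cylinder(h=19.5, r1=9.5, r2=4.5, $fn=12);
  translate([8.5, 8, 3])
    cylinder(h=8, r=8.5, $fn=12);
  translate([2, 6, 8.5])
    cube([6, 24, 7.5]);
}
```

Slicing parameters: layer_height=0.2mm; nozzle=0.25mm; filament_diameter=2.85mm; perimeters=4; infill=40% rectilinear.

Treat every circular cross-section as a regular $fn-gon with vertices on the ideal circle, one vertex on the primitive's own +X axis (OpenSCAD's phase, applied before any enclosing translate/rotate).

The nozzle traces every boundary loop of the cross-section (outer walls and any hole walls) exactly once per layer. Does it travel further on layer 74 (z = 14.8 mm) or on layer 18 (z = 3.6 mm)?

Layer 74 (z = 14.8): the cone (r1=9.5→r2=4.5) has section circumradius 5.705 here — a regular 12-gon (perimeter = 2·12·5.705·sin(180°/12) = 35.44 mm); the cylinder at (8.5, 8) is not intersected at this z (z outside [3, 11]); the 6×24 cube at (2, 6) contributes its full rectangle (perimeter 60.00 mm); Merging all regions: the 2 present regions are separate (no shared area or edge), so areas and boundary lengths simply add and each stays a separate island — boundary = 95.44 mm. So its perimeter = 95.44 mm. Layer 18 (z = 3.6): the cone (r1=9.5→r2=4.5) has section circumradius 8.577 here — a regular 12-gon (perimeter = 2·12·8.577·sin(180°/12) = 53.28 mm); the cylinder at (8.5, 8): section is a regular 12-gon, circumradius r=8.5 (perimeter = 2·12·8.500·sin(180°/12) = 52.80 mm); the cube at (2, 6) does not reach this height (z outside [8.5, 16]); Merging all regions: the regions partially overlap (shared area 41.32 mm²), so the edge portions inside another operand are dropped and the merged outline is re-measured after clipping — boundary = 78.70 mm. So its perimeter = 78.70 mm. Layer 74 is larger (95.44 vs 78.70 mm).

layer 74 (z = 14.8 mm)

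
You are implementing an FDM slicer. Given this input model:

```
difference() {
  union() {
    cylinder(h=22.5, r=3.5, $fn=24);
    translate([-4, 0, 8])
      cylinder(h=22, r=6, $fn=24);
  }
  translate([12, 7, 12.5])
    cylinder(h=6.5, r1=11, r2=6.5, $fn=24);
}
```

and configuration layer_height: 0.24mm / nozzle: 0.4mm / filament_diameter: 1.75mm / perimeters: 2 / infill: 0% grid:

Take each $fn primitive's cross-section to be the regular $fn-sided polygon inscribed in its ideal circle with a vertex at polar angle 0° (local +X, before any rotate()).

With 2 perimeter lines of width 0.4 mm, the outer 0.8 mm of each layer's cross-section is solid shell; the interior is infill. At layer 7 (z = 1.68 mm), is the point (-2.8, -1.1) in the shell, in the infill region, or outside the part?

shell

At z = 1.68 mm: the cylinder: section is a regular 24-gon, circumradius r=3.5; the cylinder at (-4, 0) does not reach this height (z outside [8, 30]); Combining (union): only the r=3.5 cylinder is present, so the union is just that shape — 1 connected region; the cone at (12, 7) is absent (z outside [12.5, 19]); Taking the first minus the rest: none of the subtracted shapes is present at this height, so that combined region is unchanged — 1 connected region. Overall, the cross-section is a single solid region. The nearest boundary edge runs (-3.38, -0.91)→(-3.03, -1.75); distance from the point to it = 0.46 mm. The point is inside the cross-section, 0.46 mm from the nearest boundary — within the 0.8 mm shell band (2 × 0.4).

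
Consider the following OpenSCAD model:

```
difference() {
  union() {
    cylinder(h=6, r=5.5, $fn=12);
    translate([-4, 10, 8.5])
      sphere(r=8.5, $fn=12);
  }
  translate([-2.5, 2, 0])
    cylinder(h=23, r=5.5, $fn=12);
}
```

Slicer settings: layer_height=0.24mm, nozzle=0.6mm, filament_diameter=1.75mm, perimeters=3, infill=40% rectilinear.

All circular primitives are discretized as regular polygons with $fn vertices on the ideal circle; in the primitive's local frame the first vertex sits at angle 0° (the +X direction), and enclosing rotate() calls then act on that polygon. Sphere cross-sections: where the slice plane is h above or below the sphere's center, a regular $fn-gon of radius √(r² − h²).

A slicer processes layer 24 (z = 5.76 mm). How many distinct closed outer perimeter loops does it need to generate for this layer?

2

At z = 5.76 mm: the r=5.5 cylinder contributes a regular 12-gon of circumradius 5.5; the r=8.5 sphere at (-4, 10) slices to a regular 12-gon of circumradius 8.046 (√(r²−h²) with h=2.74 from center); Taking the union: the regions partially overlap (shared area 12.64 mm²), so overlapping operands fuse into one piece — 1 connected region; the r=5.5 cylinder at (-2.5, 2) contributes a regular 12-gon of circumradius 5.5; After the difference (first − rest): starting from that combined region, the r=5.5 cylinder at (-2.5, 2) partially overlaps it — only the 80.01 mm² overlap (of its 90.75 mm²) is removed, clipping the outline — 2 connected regions. The result has 2 disconnected regions.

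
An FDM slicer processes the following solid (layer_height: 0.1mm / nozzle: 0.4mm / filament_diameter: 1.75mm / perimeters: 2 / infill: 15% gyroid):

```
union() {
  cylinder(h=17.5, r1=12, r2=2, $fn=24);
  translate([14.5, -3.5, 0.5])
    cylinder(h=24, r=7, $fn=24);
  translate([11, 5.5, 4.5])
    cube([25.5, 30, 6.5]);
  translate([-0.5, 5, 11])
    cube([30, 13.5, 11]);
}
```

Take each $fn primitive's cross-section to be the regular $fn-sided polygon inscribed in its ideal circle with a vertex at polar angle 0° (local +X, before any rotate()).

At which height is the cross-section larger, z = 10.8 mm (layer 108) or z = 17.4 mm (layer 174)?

Layer 108 (z = 10.8): the cone: at t=0.617 of its height the radius interpolates to r₁+(r₂−r₁)t = 5.829, giving a regular 24-gon of that circumradius (area = (24/2)·5.829²·sin(360°/24) = 105.51 mm²); the cylinder at (14.5, -3.5): section is a regular 24-gon, circumradius r=7 (area = (24/2)·7.000²·sin(360°/24) = 152.19 mm²); the cube at (11, 5.5) (footprint 25.5×30) is included at this height (area 765.00 mm²); the cube at (-0.5, 5) does not reach this height (z outside [11, 22]); Taking the union: the 3 present regions are separate (no shared area or edge), so areas and boundary lengths simply add and each stays a separate island — area = 1022.70 mm². So its area = 1022.70 mm². Layer 174 (z = 17.4): the cone: at t=0.994 of its height the radius interpolates to r₁+(r₂−r₁)t = 2.057, giving a regular 24-gon of that circumradius (area = (24/2)·2.057²·sin(360°/24) = 13.14 mm²); the r=7 cylinder at (14.5, -3.5) gives a regular 24-gon of circumradius 7 (constant along its height) (area = (24/2)·7.000²·sin(360°/24) = 152.19 mm²); the cube at (11, 5.5) is absent (z outside [4.5, 11]); the cube at (-0.5, 5) (footprint 30×13.5) is included at this height (area 405.00 mm²); Taking the union: the 3 present regions are separate (no shared area or edge), so areas and boundary lengths simply add and each stays a separate island — area = 570.33 mm². So its area = 570.33 mm². Layer 108 is larger (1022.70 vs 570.33 mm²).

layer 108 (z = 10.8 mm)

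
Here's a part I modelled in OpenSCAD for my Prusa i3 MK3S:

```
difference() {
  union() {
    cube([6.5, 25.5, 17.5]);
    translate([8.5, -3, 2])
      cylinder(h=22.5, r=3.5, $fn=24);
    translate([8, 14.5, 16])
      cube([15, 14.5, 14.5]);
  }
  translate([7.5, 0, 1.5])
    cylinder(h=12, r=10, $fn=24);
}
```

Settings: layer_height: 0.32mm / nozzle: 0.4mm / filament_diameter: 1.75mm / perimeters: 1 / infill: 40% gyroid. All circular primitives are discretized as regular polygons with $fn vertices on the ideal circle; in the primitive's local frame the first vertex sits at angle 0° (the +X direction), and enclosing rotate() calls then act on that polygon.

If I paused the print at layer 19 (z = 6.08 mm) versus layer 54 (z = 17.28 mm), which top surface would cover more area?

layer 54 (z = 17.28 mm)

Layer 19 (z = 6.08): the cube is present — its section is the full 6.5×25.5 rectangle (area 165.75 mm²); the r=3.5 cylinder at (8.5, -3) contributes a regular 24-gon of circumradius 3.5 (area = (24/2)·3.500²·sin(360°/24) = 38.05 mm²); the cube at (8, 14.5) is not intersected at this z (z outside [16, 30.5]); Combining (union): the 2 present regions are separate (no shared area or edge), so areas and boundary lengths simply add and each stays a separate island — area = 203.80 mm²; the cylinder at (7.5, 0): section is a regular 24-gon, circumradius r=10 (area = (24/2)·10.000²·sin(360°/24) = 310.58 mm²); Taking the first minus the rest: starting from that combined region (203.80 mm²), the r=10 cylinder at (7.5, 0) partially overlaps it — only the 94.85 mm² overlap (of its 310.58 mm²) is removed, clipping the outline — area = 108.95 mm². So its area = 108.95 mm². Layer 54 (z = 17.28): the cube (footprint 6.5×25.5) is included at this height (area 165.75 mm²); the cylinder at (8.5, -3): section is a regular 24-gon, circumradius r=3.5 (area = (24/2)·3.500²·sin(360°/24) = 38.05 mm²); the cube at (8, 14.5) (footprint 15×14.5) is included at this height (area 217.50 mm²); Merging all regions: the 3 present regions are separate (no shared area or edge), so areas and boundary lengths simply add and each stays a separate island — area = 421.30 mm²; the cylinder at (7.5, 0) is absent (z outside [1.5, 13.5]); After the difference (first − rest): none of the subtracted shapes is present at this height, so the result so far is unchanged — area = 421.30 mm². So its area = 421.30 mm². Layer 54 is larger (421.30 vs 108.95 mm²).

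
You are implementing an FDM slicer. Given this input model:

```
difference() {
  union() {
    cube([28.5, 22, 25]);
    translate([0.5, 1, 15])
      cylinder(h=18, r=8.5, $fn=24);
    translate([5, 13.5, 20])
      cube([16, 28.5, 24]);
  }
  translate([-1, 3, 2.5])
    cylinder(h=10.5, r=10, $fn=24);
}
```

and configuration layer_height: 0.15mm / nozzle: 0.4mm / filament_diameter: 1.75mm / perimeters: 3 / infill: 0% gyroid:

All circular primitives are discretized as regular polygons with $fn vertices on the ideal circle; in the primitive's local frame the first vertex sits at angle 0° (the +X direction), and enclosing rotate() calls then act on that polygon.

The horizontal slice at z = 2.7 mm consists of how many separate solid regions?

1

At z = 2.7 mm: the cube is present — its section is the full 28.5×22 rectangle; the cylinder at (0.5, 1) is not intersected at this z (z outside [15, 33]); the cube at (5, 13.5) does not reach this height (z outside [20, 44]); Merging all regions: only the 28.5×22 cube is present, so the union is just that shape — 1 connected region; the r=10 cylinder at (-1, 3) gives a regular 24-gon of circumradius 10 (constant along its height); Taking the first minus the rest: starting from that combined region, the r=10 cylinder at (-1, 3) partially overlaps it — only the 94.10 mm² overlap (of its 310.58 mm²) is removed, clipping the outline — 1 connected region. The result has 1 disconnected region.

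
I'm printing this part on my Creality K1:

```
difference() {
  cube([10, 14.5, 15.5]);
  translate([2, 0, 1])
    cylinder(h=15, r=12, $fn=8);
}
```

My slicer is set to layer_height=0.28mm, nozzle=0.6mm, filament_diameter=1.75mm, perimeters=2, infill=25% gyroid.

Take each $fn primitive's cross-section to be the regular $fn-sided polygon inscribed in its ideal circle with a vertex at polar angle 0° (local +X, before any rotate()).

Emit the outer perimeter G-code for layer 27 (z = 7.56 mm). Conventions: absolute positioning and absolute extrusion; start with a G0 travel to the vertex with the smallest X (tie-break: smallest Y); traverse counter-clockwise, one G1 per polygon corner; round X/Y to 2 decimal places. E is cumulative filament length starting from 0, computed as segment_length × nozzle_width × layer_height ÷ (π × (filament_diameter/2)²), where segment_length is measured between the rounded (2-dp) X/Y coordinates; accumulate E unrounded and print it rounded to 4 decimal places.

G0 X0.00 Y11.17 Z7.56
G1 X2.00 Y12.00 E0.1512
G1 X10.00 Y8.69 E0.7560
G1 X10.00 Y14.50 E1.1618
G1 X0.00 Y14.50 E1.8602
G1 X0.00 Y11.17 E2.0928

At z = 7.56 mm: the cube (footprint 10×14.5) is included at this height; the r=12 cylinder at (2, 0) contributes a regular 8-gon of circumradius 12; Taking the first minus the rest: starting from the 10×14.5 cube, the r=12 cylinder at (2, 0) partially overlaps it — only the 105.92 mm² overlap (of its 407.29 mm²) is removed, clipping the outline — 1 connected region. The outline is a single polygon with 5 vertices. Extrusion per mm of travel: 0.6 × 0.28 / (π × 0.875²) = 0.069846. Accumulating E over each segment gives final E = 2.0928.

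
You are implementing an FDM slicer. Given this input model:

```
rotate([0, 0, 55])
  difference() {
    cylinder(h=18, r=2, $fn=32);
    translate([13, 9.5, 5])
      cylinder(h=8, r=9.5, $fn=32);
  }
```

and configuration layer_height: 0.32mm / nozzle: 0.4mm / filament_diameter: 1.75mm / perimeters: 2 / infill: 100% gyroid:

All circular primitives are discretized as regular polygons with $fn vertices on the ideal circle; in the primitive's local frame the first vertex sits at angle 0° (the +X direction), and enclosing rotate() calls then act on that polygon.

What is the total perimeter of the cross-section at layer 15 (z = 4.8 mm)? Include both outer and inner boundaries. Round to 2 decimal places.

At z = 4.8 mm: the r=2 cylinder gives a regular 32-gon of circumradius 2 (constant along its height) (perimeter = 2·32·2.000·sin(180°/32) = 12.55 mm); the cylinder at (13, 9.5) does not reach this height (z outside [5, 13]); Taking the first minus the rest: none of the subtracted shapes is present at this height, so the r=2 cylinder is unchanged — boundary = 12.55 mm; (rotated 55° about Z; rotation is an isometry so areas/perimeters/island counts are preserved). Overall, the cross-section is a single solid region. Total boundary length (outer) = 12.55 mm.

12.55 mm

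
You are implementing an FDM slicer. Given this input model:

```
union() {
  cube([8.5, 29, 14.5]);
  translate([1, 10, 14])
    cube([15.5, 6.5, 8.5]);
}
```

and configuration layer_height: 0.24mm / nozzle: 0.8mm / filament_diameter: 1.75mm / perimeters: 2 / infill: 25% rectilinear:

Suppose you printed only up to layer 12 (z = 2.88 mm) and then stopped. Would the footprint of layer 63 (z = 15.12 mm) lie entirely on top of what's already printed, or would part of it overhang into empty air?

part overhangs

Compare the two slices. At z = 2.88: the cube is present — its section is the full 8.5×29 rectangle (area 246.50 mm²); the cube at (1, 10) is not intersected at this z (z outside [14, 22.5]); Taking the union: only the 8.5×29 cube is present, so the union is just that shape — area = 246.50 mm². At z = 15.12: the cube is not intersected at this z (z outside [0, 14.5]); the cube at (1, 10) (footprint 15.5×6.5) is included at this height (area 100.75 mm²); Taking the union: only the 15.5×6.5 cube at (1, 10) is present, so the union is just that shape — area = 100.75 mm². Checking containment: at z = 15.12 the cross-section extends beyond the z = 2.88 cross-section by about 52.00 mm².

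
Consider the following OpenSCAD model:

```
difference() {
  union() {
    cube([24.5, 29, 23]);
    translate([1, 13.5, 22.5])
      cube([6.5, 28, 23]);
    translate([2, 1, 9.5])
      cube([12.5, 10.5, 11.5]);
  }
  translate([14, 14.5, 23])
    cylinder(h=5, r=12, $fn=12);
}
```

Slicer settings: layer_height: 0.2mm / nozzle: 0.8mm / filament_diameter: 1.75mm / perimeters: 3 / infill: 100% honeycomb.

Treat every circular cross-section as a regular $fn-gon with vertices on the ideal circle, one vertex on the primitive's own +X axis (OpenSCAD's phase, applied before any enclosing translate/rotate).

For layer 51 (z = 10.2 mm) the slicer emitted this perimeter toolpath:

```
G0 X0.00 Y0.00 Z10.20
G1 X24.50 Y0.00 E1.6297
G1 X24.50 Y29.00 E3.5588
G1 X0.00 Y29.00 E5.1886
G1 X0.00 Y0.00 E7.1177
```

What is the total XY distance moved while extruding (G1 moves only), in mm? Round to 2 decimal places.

Sum the Euclidean lengths of each G1 segment: total = 107.00 mm.

107.00 mm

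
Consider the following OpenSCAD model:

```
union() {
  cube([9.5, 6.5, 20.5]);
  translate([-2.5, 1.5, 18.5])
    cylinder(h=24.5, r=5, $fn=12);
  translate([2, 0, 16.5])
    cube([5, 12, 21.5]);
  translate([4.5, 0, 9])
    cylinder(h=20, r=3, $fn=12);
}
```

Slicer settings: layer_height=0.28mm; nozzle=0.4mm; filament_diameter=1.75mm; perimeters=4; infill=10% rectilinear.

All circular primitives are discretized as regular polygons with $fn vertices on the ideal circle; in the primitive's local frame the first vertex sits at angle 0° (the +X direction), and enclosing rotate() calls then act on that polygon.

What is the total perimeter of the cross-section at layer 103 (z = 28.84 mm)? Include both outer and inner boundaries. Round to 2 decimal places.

60.43 mm

At z = 28.84 mm: the cube is absent (z outside [0, 20.5]); the cylinder at (-2.5, 1.5): section is a regular 12-gon, circumradius r=5 (perimeter = 2·12·5.000·sin(180°/12) = 31.06 mm); the cube at (2, 0) is present — its section is the full 5×12 rectangle (perimeter 34.00 mm); the r=3 cylinder at (4.5, 0) contributes a regular 12-gon of circumradius 3 (perimeter = 2·12·3.000·sin(180°/12) = 18.63 mm); Combining (union): the regions partially overlap (shared area 14.29 mm²), so the edge portions inside another operand are dropped and the merged outline is re-measured after clipping — boundary = 60.43 mm. Overall, the cross-section is a single solid region. Total boundary length (outer) = 60.43 mm.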